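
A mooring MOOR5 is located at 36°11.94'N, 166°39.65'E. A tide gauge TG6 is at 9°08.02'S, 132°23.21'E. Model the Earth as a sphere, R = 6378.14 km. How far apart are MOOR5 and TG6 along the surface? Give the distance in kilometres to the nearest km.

MOOR5: φ = +36.19900°, λ = +166.66083°
TG6: φ = -9.13367°, λ = +132.38683°
Δφ = -45.3327°,  Δλ = -34.2740°
a = sin²(Δφ/2) + cos φ₁ cos φ₂ sin²(Δλ/2) = 0.217681
c = 2·arcsin(√a) = 0.970801 rad = 55.6228°
d = R·c = 6378.14 × 0.970801 = 6191.9 km

6192 km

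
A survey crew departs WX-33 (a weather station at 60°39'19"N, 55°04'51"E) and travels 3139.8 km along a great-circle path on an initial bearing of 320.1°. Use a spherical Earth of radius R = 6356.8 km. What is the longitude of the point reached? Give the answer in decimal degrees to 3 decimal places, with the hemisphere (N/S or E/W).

WX-33: φ = +60.65528°, λ = +55.08083°
δ = d/R = 3139.8/6356.8 = 0.493928 rad
φ₂ = arcsin(sin φ₁ cos δ + cos φ₁ sin δ cos θ)
   = arcsin(0.87169·0.88048 + 0.49006·0.47409·0.76717) = 71.03875°
λ₂ = λ₁ + atan2(sin θ sin δ cos φ₁, cos δ − sin φ₁ sin φ₂) = -14.29462°

14.295°W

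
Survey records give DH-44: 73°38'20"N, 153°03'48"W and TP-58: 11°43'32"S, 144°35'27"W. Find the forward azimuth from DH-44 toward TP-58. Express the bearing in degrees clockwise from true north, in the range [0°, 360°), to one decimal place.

171.7°

DH-44: φ = +73.63889°, λ = -153.06333°
TP-58: φ = -11.72556°, λ = -144.59083°
Δλ = 8.4725°
y = sin Δλ · cos φ₂ = 0.144260
x = cos φ₁ sin φ₂ − sin φ₁ cos φ₂ cos Δλ = -0.986476
θ = atan2(y, x) = 171.6802° → 171.6802° (mod 360°)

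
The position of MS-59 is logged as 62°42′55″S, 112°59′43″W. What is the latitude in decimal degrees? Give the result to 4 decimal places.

62.7153°S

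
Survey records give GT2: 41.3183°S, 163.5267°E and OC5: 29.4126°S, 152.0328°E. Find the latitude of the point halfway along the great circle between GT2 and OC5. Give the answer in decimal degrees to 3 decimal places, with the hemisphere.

35.501°S

Bx = cos φ₂ cos Δλ = 0.853637,  By = cos φ₂ sin Δλ = -0.173580
φₘ = atan2(sin φ₁ + sin φ₂, √((cos φ₁ + Bx)² + By²)) = -35.50108°
λₘ = λ₁ + atan2(By, cos φ₁ + Bx) = 157.35301°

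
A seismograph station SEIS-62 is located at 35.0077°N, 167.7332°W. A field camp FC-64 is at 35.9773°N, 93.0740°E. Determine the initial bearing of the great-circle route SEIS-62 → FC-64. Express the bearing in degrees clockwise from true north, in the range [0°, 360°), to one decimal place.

Δλ = -99.1928°
y = sin Δλ · cos φ₂ = -0.798856
x = cos φ₁ sin φ₂ − sin φ₁ cos φ₂ cos Δλ = 0.555346
θ = atan2(y, x) = -55.1939° → 304.8061° (mod 360°)

304.8°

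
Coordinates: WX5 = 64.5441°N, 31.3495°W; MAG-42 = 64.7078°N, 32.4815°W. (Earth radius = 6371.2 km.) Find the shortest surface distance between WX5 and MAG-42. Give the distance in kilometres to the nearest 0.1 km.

56.9 km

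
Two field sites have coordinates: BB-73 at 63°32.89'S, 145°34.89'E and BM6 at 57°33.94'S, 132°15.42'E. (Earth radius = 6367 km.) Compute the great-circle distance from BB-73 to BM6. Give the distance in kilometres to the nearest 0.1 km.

982.3 km

BB-73: φ = -63.54817°, λ = +145.58150°
BM6: φ = -57.56567°, λ = +132.25700°
Δφ = 5.9825°,  Δλ = -13.3245°
a = sin²(Δφ/2) + cos φ₁ cos φ₂ sin²(Δλ/2) = 0.005939
c = 2·arcsin(√a) = 0.154280 rad = 8.8396°
d = R·c = 6367 × 0.154280 = 982.3 km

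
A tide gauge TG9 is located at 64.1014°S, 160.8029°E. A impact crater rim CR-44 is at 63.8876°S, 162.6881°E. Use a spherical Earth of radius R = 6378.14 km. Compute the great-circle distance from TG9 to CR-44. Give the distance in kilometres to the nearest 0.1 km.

Δφ = 0.2138°,  Δλ = 1.8852°
a = sin²(Δφ/2) + cos φ₁ cos φ₂ sin²(Δλ/2) = 0.000056
c = 2·arcsin(√a) = 0.014901 rad = 0.8537°
d = R·c = 6378.14 × 0.014901 = 95.0 km

95.0 km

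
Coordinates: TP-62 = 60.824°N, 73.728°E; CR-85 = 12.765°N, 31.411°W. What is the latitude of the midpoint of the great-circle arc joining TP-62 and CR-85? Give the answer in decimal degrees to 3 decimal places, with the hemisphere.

48.446°N

Bx = cos φ₂ cos Δλ = -0.254707,  By = cos φ₂ sin Δλ = -0.941437
φₘ = atan2(sin φ₁ + sin φ₂, √((cos φ₁ + Bx)² + By²)) = 48.44625°
λₘ = λ₁ + atan2(By, cos φ₁ + Bx) = -2.38319°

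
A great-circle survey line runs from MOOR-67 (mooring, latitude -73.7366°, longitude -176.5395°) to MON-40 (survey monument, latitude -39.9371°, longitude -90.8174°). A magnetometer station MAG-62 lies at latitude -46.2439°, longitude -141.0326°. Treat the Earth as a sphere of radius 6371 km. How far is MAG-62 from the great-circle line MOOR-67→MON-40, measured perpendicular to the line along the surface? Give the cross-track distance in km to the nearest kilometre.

δ₁₃ = central angle MOOR-67→MAG-62 = 0.552808 rad  (haversine)
θ₁₃ = bearing MOOR-67→MAG-62 = 49.905°,  θ₁₂ = bearing MOOR-67→MON-40 = 99.275°
dₓₜ = R·arcsin(sin δ₁₃ · sin(θ₁₃ − θ₁₂)) = 6371·arcsin(0.52508·sin(-49.370°)) = -2611.337 km
|dₓₜ| = 2611.337 km

2611 km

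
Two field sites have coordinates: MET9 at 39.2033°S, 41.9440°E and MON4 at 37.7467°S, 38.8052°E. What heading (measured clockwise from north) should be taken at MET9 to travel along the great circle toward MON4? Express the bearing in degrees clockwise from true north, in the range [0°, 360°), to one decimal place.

Δλ = -3.1388°
y = sin Δλ · cos φ₂ = -0.043296
x = cos φ₁ sin φ₂ − sin φ₁ cos φ₂ cos Δλ = 0.024670
θ = atan2(y, x) = -60.3257° → 299.6743° (mod 360°)

299.7°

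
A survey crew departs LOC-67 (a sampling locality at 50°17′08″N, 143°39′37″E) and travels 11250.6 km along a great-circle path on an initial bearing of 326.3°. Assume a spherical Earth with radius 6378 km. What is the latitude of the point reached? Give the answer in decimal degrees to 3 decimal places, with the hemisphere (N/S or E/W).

21.964°N

LOC-67: φ = +50.28556°, λ = +143.66028°
δ = d/R = 11250.6/6378 = 1.763970 rad
φ₂ = arcsin(sin φ₁ cos δ + cos φ₁ sin δ cos θ)
   = arcsin(0.76924·-0.19197 + 0.63896·0.98140·0.83195) = 21.96408°
λ₂ = λ₁ + atan2(sin θ sin δ cos φ₁, cos δ − sin φ₁ sin φ₂) = -0.38542°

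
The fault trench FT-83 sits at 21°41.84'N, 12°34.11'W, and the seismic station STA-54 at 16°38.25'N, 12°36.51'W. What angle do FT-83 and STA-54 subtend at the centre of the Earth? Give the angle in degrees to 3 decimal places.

5.060°

FT-83: φ = +21.69733°, λ = -12.56850°
STA-54: φ = +16.63750°, λ = -12.60850°
Δφ = -5.0598°,  Δλ = -0.0400°
a = sin²(Δφ/2) + cos φ₁ cos φ₂ sin²(Δλ/2) = 0.001949
c = 2·arcsin(√a) = 0.088313 rad = 5.0600°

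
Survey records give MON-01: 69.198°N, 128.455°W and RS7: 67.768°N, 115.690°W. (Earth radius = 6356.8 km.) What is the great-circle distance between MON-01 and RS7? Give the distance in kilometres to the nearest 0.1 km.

542.0 km

Δφ = -1.4300°,  Δλ = 12.7650°
a = sin²(Δφ/2) + cos φ₁ cos φ₂ sin²(Δλ/2) = 0.001816
c = 2·arcsin(√a) = 0.085260 rad = 4.8851°
d = R·c = 6356.8 × 0.085260 = 542.0 km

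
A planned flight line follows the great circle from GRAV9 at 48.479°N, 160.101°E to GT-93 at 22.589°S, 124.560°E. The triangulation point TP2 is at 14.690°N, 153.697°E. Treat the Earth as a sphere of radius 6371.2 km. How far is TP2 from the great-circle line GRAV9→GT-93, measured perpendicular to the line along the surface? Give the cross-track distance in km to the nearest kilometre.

1365 km

δ₁₃ = central angle GRAV9→TP2 = 0.596886 rad  (haversine)
θ₁₃ = bearing GRAV9→TP2 = 191.067°,  θ₁₂ = bearing GRAV9→GT-93 = 213.297°
dₓₜ = R·arcsin(sin δ₁₃ · sin(θ₁₃ − θ₁₂)) = 6371.2·arcsin(0.56207·sin(-22.230°)) = -1365.249 km
|dₓₜ| = 1365.249 km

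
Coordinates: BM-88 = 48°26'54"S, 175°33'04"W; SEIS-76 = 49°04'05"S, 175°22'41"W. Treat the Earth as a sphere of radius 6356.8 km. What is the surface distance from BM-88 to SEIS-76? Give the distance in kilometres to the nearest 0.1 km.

69.9 km

BM-88: φ = -48.44833°, λ = -175.55111°
SEIS-76: φ = -49.06806°, λ = -175.37806°
Δφ = -0.6197°,  Δλ = 0.1731°
a = sin²(Δφ/2) + cos φ₁ cos φ₂ sin²(Δλ/2) = 0.000030
c = 2·arcsin(√a) = 0.010998 rad = 0.6301°
d = R·c = 6356.8 × 0.010998 = 69.9 km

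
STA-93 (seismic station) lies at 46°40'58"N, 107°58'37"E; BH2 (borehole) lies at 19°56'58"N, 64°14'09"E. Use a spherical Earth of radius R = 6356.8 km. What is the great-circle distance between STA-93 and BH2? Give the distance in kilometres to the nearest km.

4929 km

STA-93: φ = +46.68278°, λ = +107.97694°
BH2: φ = +19.94944°, λ = +64.23583°
Δφ = -26.7333°,  Δλ = -43.7411°
a = sin²(Δφ/2) + cos φ₁ cos φ₂ sin²(Δλ/2) = 0.142930
c = 2·arcsin(√a) = 0.775402 rad = 44.4273°
d = R·c = 6356.8 × 0.775402 = 4929.1 km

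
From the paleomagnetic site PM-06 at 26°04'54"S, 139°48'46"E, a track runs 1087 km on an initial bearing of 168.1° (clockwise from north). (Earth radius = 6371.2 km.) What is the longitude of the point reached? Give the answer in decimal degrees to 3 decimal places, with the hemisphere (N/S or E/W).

142.281°E

PM-06: φ = -26.08167°, λ = +139.81278°
δ = d/R = 1087/6371.2 = 0.170612 rad
φ₂ = arcsin(sin φ₁ cos δ + cos φ₁ sin δ cos θ)
   = arcsin(-0.43965·0.98548 + 0.89817·0.16979·-0.97851) = -35.62564°
λ₂ = λ₁ + atan2(sin θ sin δ cos φ₁, cos δ − sin φ₁ sin φ₂) = 142.28137°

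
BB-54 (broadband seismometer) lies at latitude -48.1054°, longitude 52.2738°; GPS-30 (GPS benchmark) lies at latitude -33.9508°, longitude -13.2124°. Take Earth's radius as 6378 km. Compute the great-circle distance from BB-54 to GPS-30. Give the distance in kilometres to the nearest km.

5543 km

Δφ = 14.1546°,  Δλ = -65.4862°
a = sin²(Δφ/2) + cos φ₁ cos φ₂ sin²(Δλ/2) = 0.177226
c = 2·arcsin(√a) = 0.869057 rad = 49.7933°
d = R·c = 6378 × 0.869057 = 5542.8 km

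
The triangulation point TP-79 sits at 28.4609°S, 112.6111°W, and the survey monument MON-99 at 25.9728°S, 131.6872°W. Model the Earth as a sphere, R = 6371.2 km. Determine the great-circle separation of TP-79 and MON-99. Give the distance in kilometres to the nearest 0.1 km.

1904.5 km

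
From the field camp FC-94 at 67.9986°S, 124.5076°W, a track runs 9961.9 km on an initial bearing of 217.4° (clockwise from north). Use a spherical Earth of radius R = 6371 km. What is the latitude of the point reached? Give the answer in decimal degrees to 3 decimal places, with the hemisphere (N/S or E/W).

17.713°S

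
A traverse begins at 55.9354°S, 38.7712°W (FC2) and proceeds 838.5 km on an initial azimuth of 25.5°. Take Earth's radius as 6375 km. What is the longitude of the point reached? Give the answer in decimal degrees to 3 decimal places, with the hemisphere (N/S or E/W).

δ = d/R = 838.5/6375 = 0.131529 rad
φ₂ = arcsin(sin φ₁ cos δ + cos φ₁ sin δ cos θ)
   = arcsin(-0.82841·0.99136 + 0.56013·0.13115·0.90259) = -49.02069°
λ₂ = λ₁ + atan2(sin θ sin δ cos φ₁, cos δ − sin φ₁ sin φ₂) = -33.83205°

33.832°W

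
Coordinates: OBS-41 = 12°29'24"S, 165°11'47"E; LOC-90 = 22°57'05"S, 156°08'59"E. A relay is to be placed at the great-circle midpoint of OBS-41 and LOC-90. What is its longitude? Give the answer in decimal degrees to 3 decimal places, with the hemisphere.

160.806°E

OBS-41: φ = -12.49000°, λ = +165.19639°
LOC-90: φ = -22.95139°, λ = +156.14972°
Bx = cos φ₂ cos Δλ = 0.909381,  By = cos φ₂ sin Δλ = -0.144791
φₘ = atan2(sin φ₁ + sin φ₂, √((cos φ₁ + Bx)² + By²)) = -17.77254°
λₘ = λ₁ + atan2(By, cos φ₁ + Bx) = 160.80565°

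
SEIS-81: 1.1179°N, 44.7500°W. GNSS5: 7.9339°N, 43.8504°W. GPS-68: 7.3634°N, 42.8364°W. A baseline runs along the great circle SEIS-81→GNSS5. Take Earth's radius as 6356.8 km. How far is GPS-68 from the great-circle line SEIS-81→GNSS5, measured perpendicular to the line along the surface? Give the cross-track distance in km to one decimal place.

118.9 km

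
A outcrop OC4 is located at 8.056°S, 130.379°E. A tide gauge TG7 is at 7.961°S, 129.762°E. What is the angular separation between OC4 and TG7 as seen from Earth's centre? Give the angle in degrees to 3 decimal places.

Δφ = 0.0950°,  Δλ = -0.6170°
a = sin²(Δφ/2) + cos φ₁ cos φ₂ sin²(Δλ/2) = 0.000029
c = 2·arcsin(√a) = 0.010792 rad = 0.6183°

0.618°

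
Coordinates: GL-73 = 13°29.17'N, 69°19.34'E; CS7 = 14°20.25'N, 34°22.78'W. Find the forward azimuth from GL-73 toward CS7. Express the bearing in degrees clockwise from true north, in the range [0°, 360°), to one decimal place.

GL-73: φ = +13.48617°, λ = +69.32233°
CS7: φ = +14.33750°, λ = -34.37967°
Δλ = -103.7020°
y = sin Δλ · cos φ₂ = -0.941281
x = cos φ₁ sin φ₂ − sin φ₁ cos φ₂ cos Δλ = 0.294326
θ = atan2(y, x) = -72.6363° → 287.3637° (mod 360°)

287.4°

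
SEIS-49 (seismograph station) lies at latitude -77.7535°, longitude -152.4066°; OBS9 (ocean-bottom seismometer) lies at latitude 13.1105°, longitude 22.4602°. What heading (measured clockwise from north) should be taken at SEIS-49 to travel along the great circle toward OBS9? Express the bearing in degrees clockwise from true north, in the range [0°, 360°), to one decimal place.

174.5°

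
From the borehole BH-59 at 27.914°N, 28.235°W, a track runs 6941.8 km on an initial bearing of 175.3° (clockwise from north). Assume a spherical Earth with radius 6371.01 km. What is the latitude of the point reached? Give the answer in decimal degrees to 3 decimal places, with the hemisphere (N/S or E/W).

δ = d/R = 6941.8/6371.01 = 1.089592 rad
φ₂ = arcsin(sin φ₁ cos δ + cos φ₁ sin δ cos θ)
   = arcsin(0.46815·0.46285 + 0.88365·0.88644·-0.99664) = -34.33206°
λ₂ = λ₁ + atan2(sin θ sin δ cos φ₁, cos δ − sin φ₁ sin φ₂) = -23.18891°

34.332°S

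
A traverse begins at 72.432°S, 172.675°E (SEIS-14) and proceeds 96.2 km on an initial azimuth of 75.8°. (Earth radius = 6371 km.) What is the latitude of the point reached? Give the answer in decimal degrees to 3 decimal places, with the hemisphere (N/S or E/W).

δ = d/R = 96.2/6371 = 0.015100 rad
φ₂ = arcsin(sin φ₁ cos δ + cos φ₁ sin δ cos θ)
   = arcsin(-0.95336·0.99989 + 0.30184·0.01510·0.24531) = -72.20063°
λ₂ = λ₁ + atan2(sin θ sin δ cos φ₁, cos δ − sin φ₁ sin φ₂) = 175.41966°

72.201°S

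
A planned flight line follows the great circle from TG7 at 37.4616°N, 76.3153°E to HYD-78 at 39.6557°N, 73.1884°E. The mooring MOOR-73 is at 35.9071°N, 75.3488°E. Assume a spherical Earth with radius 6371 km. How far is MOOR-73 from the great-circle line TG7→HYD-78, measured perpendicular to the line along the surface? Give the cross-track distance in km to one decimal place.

δ₁₃ = central angle TG7→MOOR-73 = 0.030316 rad  (haversine)
θ₁₃ = bearing TG7→MOOR-73 = 206.791°,  θ₁₂ = bearing TG7→HYD-78 = 312.869°
dₓₜ = R·arcsin(sin δ₁₃ · sin(θ₁₃ − θ₁₂)) = 6371·arcsin(0.03031·sin(-106.078°)) = -185.587 km
|dₓₜ| = 185.587 km

185.6 km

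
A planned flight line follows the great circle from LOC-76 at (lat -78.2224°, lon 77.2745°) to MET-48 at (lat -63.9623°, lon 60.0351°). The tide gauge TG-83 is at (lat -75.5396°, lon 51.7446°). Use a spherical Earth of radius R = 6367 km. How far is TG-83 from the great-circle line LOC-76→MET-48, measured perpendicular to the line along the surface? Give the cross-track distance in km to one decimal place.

δ₁₃ = central angle LOC-76→TG-83 = 0.110262 rad  (haversine)
θ₁₃ = bearing LOC-76→TG-83 = 282.032°,  θ₁₂ = bearing LOC-76→MET-48 = 330.185°
dₓₜ = R·arcsin(sin δ₁₃ · sin(θ₁₃ − θ₁₂)) = 6367·arcsin(0.11004·sin(-48.153°)) = -522.495 km
|dₓₜ| = 522.495 km

522.5 km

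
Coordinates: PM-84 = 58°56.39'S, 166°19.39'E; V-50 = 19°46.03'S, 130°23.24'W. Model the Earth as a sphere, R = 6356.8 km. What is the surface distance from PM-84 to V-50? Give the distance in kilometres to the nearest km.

PM-84: φ = -58.93983°, λ = +166.32317°
V-50: φ = -19.76717°, λ = -130.38733°
Δφ = 39.1727°,  Δλ = 63.2895°
a = sin²(Δφ/2) + cos φ₁ cos φ₂ sin²(Δλ/2) = 0.246025
c = 2·arcsin(√a) = 1.037993 rad = 59.4726°
d = R·c = 6356.8 × 1.037993 = 6598.3 km

6598 km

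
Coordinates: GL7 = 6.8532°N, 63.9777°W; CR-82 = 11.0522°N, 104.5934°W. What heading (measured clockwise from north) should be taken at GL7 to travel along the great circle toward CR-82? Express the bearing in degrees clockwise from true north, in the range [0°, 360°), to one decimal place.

279.0°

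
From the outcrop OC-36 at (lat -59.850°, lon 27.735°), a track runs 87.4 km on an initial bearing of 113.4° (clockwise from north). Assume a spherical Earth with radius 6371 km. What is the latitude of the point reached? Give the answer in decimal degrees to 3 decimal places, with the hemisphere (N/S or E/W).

δ = d/R = 87.4/6371 = 0.013718 rad
φ₂ = arcsin(sin φ₁ cos δ + cos φ₁ sin δ cos θ)
   = arcsin(-0.86471·0.99991 + 0.50227·0.01372·-0.39715) = -60.15426°
λ₂ = λ₁ + atan2(sin θ sin δ cos φ₁, cos δ − sin φ₁ sin φ₂) = 29.18460°

60.154°S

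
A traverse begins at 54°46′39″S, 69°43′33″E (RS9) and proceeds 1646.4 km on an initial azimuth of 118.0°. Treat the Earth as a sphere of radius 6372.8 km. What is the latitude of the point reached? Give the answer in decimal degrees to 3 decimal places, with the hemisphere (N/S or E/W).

RS9: φ = -54.77750°, λ = +69.72583°
δ = d/R = 1646.4/6372.8 = 0.258348 rad
φ₂ = arcsin(sin φ₁ cos δ + cos φ₁ sin δ cos θ)
   = arcsin(-0.81692·0.96681 + 0.57675·0.25548·-0.46947) = -59.20279°
λ₂ = λ₁ + atan2(sin θ sin δ cos φ₁, cos δ − sin φ₁ sin φ₂) = 95.86689°

59.203°S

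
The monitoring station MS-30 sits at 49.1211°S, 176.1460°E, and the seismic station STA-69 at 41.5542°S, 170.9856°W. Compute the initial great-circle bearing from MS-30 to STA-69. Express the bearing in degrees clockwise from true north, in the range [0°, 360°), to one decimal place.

54.8°

Δλ = 12.8684°
y = sin Δλ · cos φ₂ = 0.166662
x = cos φ₁ sin φ₂ − sin φ₁ cos φ₂ cos Δλ = 0.117473
θ = atan2(y, x) = 54.8216° → 54.8216° (mod 360°)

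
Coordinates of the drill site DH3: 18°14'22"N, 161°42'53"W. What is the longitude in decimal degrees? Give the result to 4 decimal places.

161° + 42′/60 + 53″/3600 = 161 + 0.70000 + 0.01472 = 161.7147°

161.7147°W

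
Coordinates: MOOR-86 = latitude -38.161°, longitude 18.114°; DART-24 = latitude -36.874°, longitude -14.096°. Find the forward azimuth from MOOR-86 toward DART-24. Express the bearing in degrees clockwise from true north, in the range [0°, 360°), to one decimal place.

Δλ = -32.2100°
y = sin Δλ · cos φ₂ = -0.426396
x = cos φ₁ sin φ₂ − sin φ₁ cos φ₂ cos Δλ = -0.053608
θ = atan2(y, x) = -97.1658° → 262.8342° (mod 360°)

262.8°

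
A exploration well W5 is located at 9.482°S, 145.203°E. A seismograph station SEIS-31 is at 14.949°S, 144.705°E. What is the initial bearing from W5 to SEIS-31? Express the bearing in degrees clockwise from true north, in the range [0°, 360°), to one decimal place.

Δλ = -0.4980°
y = sin Δλ · cos φ₂ = -0.008397
x = cos φ₁ sin φ₂ − sin φ₁ cos φ₂ cos Δλ = -0.095278
θ = atan2(y, x) = -174.9632° → 185.0368° (mod 360°)

185.0°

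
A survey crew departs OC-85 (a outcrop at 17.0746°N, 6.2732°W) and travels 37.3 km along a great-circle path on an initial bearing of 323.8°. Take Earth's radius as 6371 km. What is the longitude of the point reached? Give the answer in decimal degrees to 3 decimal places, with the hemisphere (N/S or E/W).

δ = d/R = 37.3/6371 = 0.005855 rad
φ₂ = arcsin(sin φ₁ cos δ + cos φ₁ sin δ cos θ)
   = arcsin(0.29362·0.99998 + 0.95592·0.00585·0.80696) = 17.34519°
λ₂ = λ₁ + atan2(sin θ sin δ cos φ₁, cos δ − sin φ₁ sin φ₂) = -6.48075°

6.481°W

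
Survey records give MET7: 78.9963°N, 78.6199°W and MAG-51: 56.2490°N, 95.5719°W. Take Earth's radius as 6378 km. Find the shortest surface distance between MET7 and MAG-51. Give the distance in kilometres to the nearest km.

2607 km

Δφ = -22.7473°,  Δλ = -16.9520°
a = sin²(Δφ/2) + cos φ₁ cos φ₂ sin²(Δλ/2) = 0.041194
c = 2·arcsin(√a) = 0.408767 rad = 23.4206°
d = R·c = 6378 × 0.408767 = 2607.1 km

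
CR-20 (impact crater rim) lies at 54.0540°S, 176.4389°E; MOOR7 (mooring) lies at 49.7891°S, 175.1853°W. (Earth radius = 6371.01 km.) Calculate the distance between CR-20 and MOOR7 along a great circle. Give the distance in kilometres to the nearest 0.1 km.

Δφ = 4.2649°,  Δλ = 8.3758°
a = sin²(Δφ/2) + cos φ₁ cos φ₂ sin²(Δλ/2) = 0.003406
c = 2·arcsin(√a) = 0.116783 rad = 6.6912°
d = R·c = 6371.01 × 0.116783 = 744.0 km

744.0 km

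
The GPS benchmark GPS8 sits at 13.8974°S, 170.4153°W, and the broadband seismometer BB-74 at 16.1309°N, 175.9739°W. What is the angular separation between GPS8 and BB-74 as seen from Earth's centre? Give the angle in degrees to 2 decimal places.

30.53°

Δφ = 30.0283°,  Δλ = -5.5586°
a = sin²(Δφ/2) + cos φ₁ cos φ₂ sin²(Δλ/2) = 0.069303
c = 2·arcsin(√a) = 0.532790 rad = 30.5266°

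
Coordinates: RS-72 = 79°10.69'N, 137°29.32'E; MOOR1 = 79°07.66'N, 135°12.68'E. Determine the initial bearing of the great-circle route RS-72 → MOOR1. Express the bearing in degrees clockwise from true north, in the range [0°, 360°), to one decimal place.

264.4°

RS-72: φ = +79.17817°, λ = +137.48867°
MOOR1: φ = +79.12767°, λ = +135.21133°
Δλ = -2.2773°
y = sin Δλ · cos φ₂ = -0.007495
x = cos φ₁ sin φ₂ − sin φ₁ cos φ₂ cos Δλ = -0.000735
θ = atan2(y, x) = -95.6012° → 264.3988° (mod 360°)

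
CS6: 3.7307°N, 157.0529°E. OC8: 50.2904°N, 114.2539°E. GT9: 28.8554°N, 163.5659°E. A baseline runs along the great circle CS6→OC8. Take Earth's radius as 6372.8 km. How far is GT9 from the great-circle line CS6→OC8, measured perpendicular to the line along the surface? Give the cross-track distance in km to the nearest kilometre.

1950 km

δ₁₃ = central angle CS6→GT9 = 0.451611 rad  (haversine)
θ₁₃ = bearing CS6→GT9 = 13.158°,  θ₁₂ = bearing CS6→OC8 = 329.508°
dₓₜ = R·arcsin(sin δ₁₃ · sin(θ₁₃ − θ₁₂)) = 6372.8·arcsin(0.43642·sin(-316.350°)) = 1950.018 km
|dₓₜ| = 1950.018 km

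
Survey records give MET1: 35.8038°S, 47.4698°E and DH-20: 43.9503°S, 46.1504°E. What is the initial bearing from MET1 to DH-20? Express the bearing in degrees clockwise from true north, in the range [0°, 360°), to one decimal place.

Δλ = -1.3194°
y = sin Δλ · cos φ₂ = -0.016577
x = cos φ₁ sin φ₂ − sin φ₁ cos φ₂ cos Δλ = -0.141816
θ = atan2(y, x) = -173.3328° → 186.6672° (mod 360°)

186.7°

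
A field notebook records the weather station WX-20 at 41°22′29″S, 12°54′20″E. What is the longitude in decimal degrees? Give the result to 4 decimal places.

12° + 54′/60 + 20″/3600 = 12 + 0.90000 + 0.00556 = 12.9056°

12.9056°E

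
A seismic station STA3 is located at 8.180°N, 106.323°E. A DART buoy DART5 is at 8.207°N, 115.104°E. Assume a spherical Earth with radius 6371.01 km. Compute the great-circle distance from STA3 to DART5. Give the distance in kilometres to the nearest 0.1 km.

Δφ = 0.0270°,  Δλ = 8.7810°
a = sin²(Δφ/2) + cos φ₁ cos φ₂ sin²(Δλ/2) = 0.005741
c = 2·arcsin(√a) = 0.151691 rad = 8.6912°
d = R·c = 6371.01 × 0.151691 = 966.4 km

966.4 km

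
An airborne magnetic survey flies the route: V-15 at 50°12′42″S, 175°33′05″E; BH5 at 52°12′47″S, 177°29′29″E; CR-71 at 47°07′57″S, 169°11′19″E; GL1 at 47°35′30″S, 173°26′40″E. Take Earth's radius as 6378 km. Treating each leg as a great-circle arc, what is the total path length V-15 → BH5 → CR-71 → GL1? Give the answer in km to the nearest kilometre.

1408 km

V-15: φ = -50.21167°, λ = +175.55139°
BH5: φ = -52.21306°, λ = +177.49139°
CR-71: φ = -47.13250°, λ = +169.18861°
GL1: φ = -47.59167°, λ = +173.44444°
V-15→BH5: c = 0.040863 rad, d = 260.62 km
BH5→CR-71: c = 0.128913 rad, d = 822.21 km
CR-71→GL1: c = 0.050941 rad, d = 324.90 km
Total = 260.62 + 822.21 + 324.90 = 1407.73 km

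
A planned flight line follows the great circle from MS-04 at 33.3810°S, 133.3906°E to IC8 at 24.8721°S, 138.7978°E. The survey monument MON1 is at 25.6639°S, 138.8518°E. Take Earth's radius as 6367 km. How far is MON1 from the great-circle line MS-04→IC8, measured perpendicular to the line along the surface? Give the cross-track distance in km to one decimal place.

45.8 km

δ₁₃ = central angle MS-04→MON1 = 0.158109 rad  (haversine)
θ₁₃ = bearing MS-04→MON1 = 33.013°,  θ₁₂ = bearing MS-04→IC8 = 30.396°
dₓₜ = R·arcsin(sin δ₁₃ · sin(θ₁₃ − θ₁₂)) = 6367·arcsin(0.15745·sin(2.616°)) = 45.762 km
|dₓₜ| = 45.762 km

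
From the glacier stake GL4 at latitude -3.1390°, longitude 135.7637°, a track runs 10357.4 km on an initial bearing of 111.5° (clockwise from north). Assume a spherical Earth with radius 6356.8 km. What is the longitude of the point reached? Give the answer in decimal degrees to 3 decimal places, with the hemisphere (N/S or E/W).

δ = d/R = 10357.4/6356.8 = 1.629342 rad
φ₂ = arcsin(sin φ₁ cos δ + cos φ₁ sin δ cos θ)
   = arcsin(-0.05476·-0.05851 + 0.99850·0.99829·-0.36650) = -21.23047°
λ₂ = λ₁ + atan2(sin θ sin δ cos φ₁, cos δ − sin φ₁ sin φ₂) = -129.40791°

129.408°W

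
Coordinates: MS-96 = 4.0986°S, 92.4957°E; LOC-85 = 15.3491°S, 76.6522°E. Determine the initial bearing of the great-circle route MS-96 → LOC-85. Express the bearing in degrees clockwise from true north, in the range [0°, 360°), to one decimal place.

233.1°

Δλ = -15.8435°
y = sin Δλ · cos φ₂ = -0.263273
x = cos φ₁ sin φ₂ − sin φ₁ cos φ₂ cos Δλ = -0.197717
θ = atan2(y, x) = -126.9065° → 233.0935° (mod 360°)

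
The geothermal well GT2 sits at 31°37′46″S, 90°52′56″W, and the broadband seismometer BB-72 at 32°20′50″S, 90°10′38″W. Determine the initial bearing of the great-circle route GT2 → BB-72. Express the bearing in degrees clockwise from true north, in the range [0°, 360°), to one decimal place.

GT2: φ = -31.62944°, λ = -90.88222°
BB-72: φ = -32.34722°, λ = -90.17722°
Δλ = 0.7050°
y = sin Δλ · cos φ₂ = 0.010395
x = cos φ₁ sin φ₂ − sin φ₁ cos φ₂ cos Δλ = -0.012561
θ = atan2(y, x) = 140.3900° → 140.3900° (mod 360°)

140.4°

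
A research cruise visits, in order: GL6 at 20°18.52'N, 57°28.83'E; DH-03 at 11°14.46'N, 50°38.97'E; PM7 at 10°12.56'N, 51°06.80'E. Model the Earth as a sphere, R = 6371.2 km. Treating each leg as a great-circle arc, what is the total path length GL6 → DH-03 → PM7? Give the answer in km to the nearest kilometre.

1370 km

GL6: φ = +20.30867°, λ = +57.48050°
DH-03: φ = +11.24100°, λ = +50.64950°
PM7: φ = +10.20933°, λ = +51.11333°
GL6→DH-03: c = 0.195384 rad, d = 1244.83 km
DH-03→PM7: c = 0.019685 rad, d = 125.41 km
Total = 1244.83 + 125.41 = 1370.24 km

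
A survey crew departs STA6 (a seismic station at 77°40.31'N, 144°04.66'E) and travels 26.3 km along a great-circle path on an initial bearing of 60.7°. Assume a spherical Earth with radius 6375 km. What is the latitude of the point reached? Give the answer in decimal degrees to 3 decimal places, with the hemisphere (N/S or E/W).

77.786°N

STA6: φ = +77.67183°, λ = +144.07767°
δ = d/R = 26.3/6375 = 0.004125 rad
φ₂ = arcsin(sin φ₁ cos δ + cos φ₁ sin δ cos θ)
   = arcsin(0.97694·0.99999 + 0.21351·0.00413·0.48938) = 77.78580°
λ₂ = λ₁ + atan2(sin θ sin δ cos φ₁, cos δ − sin φ₁ sin φ₂) = 145.05203°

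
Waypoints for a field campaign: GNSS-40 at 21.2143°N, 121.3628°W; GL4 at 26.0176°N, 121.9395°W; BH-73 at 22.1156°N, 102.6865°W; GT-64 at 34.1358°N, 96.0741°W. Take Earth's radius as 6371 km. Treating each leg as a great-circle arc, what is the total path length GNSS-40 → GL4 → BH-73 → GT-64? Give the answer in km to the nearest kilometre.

GNSS-40→GL4: c = 0.084339 rad, d = 537.32 km
GL4→BH-73: c = 0.313956 rad, d = 2000.21 km
BH-73→GT-64: c = 0.233021 rad, d = 1484.57 km
Total = 537.32 + 2000.21 + 1484.57 = 4022.11 km

4022 km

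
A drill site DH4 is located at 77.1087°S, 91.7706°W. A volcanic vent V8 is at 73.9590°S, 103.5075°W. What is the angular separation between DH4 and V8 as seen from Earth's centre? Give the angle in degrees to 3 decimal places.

4.288°

Δφ = 3.1497°,  Δλ = -11.7369°
a = sin²(Δφ/2) + cos φ₁ cos φ₂ sin²(Δλ/2) = 0.001400
c = 2·arcsin(√a) = 0.074845 rad = 4.2883°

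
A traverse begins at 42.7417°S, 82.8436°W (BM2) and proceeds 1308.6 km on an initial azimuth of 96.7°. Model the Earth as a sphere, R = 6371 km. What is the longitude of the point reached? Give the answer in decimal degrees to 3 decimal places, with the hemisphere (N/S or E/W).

δ = d/R = 1308.6/6371 = 0.205399 rad
φ₂ = arcsin(sin φ₁ cos δ + cos φ₁ sin δ cos θ)
   = arcsin(-0.67869·0.97898 + 0.73442·0.20396·-0.11667) = -42.99262°
λ₂ = λ₁ + atan2(sin θ sin δ cos φ₁, cos δ − sin φ₁ sin φ₂) = -66.76595°

66.766°W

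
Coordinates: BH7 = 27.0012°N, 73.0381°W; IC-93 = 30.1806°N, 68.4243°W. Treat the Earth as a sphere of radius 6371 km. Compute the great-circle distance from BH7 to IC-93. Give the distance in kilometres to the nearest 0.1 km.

572.5 km

Δφ = 3.1794°,  Δλ = 4.6138°
a = sin²(Δφ/2) + cos φ₁ cos φ₂ sin²(Δλ/2) = 0.002018
c = 2·arcsin(√a) = 0.089864 rad = 5.1489°
d = R·c = 6371 × 0.089864 = 572.5 km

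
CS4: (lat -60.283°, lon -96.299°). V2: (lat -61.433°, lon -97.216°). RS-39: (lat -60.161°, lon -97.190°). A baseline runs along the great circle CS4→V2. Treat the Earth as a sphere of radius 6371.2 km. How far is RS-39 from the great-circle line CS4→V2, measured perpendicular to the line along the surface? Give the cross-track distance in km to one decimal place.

δ₁₃ = central angle CS4→RS-39 = 0.008011 rad  (haversine)
θ₁₃ = bearing CS4→RS-39 = 285.027°,  θ₁₂ = bearing CS4→V2 = 200.822°
dₓₜ = R·arcsin(sin δ₁₃ · sin(θ₁₃ − θ₁₂)) = 6371.2·arcsin(0.00801·sin(84.205°)) = 50.781 km
|dₓₜ| = 50.781 km

50.8 km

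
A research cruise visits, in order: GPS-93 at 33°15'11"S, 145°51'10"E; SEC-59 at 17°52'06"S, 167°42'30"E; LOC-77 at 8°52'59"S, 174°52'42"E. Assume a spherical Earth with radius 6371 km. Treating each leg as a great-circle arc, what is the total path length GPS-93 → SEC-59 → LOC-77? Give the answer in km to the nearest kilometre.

GPS-93: φ = -33.25306°, λ = +145.85278°
SEC-59: φ = -17.86833°, λ = +167.70833°
LOC-77: φ = -8.88306°, λ = +174.87833°
GPS-93→SEC-59: c = 0.434787 rad, d = 2770.03 km
SEC-59→LOC-77: c = 0.198441 rad, d = 1264.27 km
Total = 2770.03 + 1264.27 = 4034.30 km

4034 km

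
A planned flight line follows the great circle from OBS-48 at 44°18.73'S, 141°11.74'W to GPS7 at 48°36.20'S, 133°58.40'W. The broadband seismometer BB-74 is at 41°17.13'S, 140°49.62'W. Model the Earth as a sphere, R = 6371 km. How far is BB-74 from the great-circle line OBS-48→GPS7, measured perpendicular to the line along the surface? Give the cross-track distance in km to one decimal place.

OBS-48: φ = -44.31217°, λ = -141.19567°
GPS7: φ = -48.60333°, λ = -133.97333°
BB-74: φ = -41.28550°, λ = -140.82700°
δ₁₃ = central angle OBS-48→BB-74 = 0.053036 rad  (haversine)
θ₁₃ = bearing OBS-48→BB-74 = 5.233°,  θ₁₂ = bearing OBS-48→GPS7 = 133.354°
dₓₜ = R·arcsin(sin δ₁₃ · sin(θ₁₃ − θ₁₂)) = 6371·arcsin(0.05301·sin(-128.121°)) = -265.774 km
|dₓₜ| = 265.774 km

265.8 km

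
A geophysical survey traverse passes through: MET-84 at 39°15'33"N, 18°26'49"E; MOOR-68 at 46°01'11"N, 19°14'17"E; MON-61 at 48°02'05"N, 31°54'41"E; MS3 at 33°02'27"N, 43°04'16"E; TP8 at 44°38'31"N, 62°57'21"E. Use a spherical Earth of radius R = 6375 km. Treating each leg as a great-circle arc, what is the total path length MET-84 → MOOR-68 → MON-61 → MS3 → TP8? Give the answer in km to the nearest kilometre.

5796 km

MET-84: φ = +39.25917°, λ = +18.44694°
MOOR-68: φ = +46.01972°, λ = +19.23806°
MON-61: φ = +48.03472°, λ = +31.91139°
MS3: φ = +33.04083°, λ = +43.07111°
TP8: φ = +44.64194°, λ = +62.95583°
MET-84→MOOR-68: c = 0.118429 rad, d = 754.98 km
MOOR-68→MON-61: c = 0.154628 rad, d = 985.75 km
MON-61→MS3: c = 0.299939 rad, d = 1912.11 km
MS3→TP8: c = 0.336214 rad, d = 2143.36 km
Total = 754.98 + 985.75 + 1912.11 + 2143.36 = 5796.22 km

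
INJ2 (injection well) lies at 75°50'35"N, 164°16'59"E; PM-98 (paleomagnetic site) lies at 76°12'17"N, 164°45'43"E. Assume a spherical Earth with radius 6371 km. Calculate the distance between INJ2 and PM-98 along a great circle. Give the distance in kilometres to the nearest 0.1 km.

42.2 km

INJ2: φ = +75.84306°, λ = +164.28306°
PM-98: φ = +76.20472°, λ = +164.76194°
Δφ = 0.3617°,  Δλ = 0.4789°
a = sin²(Δφ/2) + cos φ₁ cos φ₂ sin²(Δλ/2) = 0.000011
c = 2·arcsin(√a) = 0.006627 rad = 0.3797°
d = R·c = 6371 × 0.006627 = 42.2 km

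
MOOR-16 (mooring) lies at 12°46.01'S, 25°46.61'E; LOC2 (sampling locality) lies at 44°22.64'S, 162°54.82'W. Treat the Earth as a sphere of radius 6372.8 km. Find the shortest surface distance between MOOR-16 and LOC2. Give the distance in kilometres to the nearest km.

13604 km

MOOR-16: φ = -12.76683°, λ = +25.77683°
LOC2: φ = -44.37733°, λ = -162.91367°
Δφ = -31.6105°,  Δλ = 171.3095°
a = sin²(Δφ/2) + cos φ₁ cos φ₂ sin²(Δλ/2) = 0.767262
c = 2·arcsin(√a) = 2.134741 rad = 122.3116°
d = R·c = 6372.8 × 2.134741 = 13604.3 km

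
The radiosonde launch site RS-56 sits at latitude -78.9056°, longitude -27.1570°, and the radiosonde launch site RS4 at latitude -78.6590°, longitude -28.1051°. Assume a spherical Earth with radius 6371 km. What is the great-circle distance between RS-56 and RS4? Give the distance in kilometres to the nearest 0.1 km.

Δφ = 0.2466°,  Δλ = -0.9481°
a = sin²(Δφ/2) + cos φ₁ cos φ₂ sin²(Δλ/2) = 0.000007
c = 2·arcsin(√a) = 0.005375 rad = 0.3079°
d = R·c = 6371 × 0.005375 = 34.2 km

34.2 km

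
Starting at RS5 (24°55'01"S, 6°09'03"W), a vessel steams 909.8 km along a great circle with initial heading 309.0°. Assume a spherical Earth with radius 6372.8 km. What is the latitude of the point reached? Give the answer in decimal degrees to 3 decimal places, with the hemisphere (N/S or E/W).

RS5: φ = -24.91694°, λ = -6.15083°
δ = d/R = 909.8/6372.8 = 0.142763 rad
φ₂ = arcsin(sin φ₁ cos δ + cos φ₁ sin δ cos θ)
   = arcsin(-0.42130·0.98983 + 0.90692·0.14228·0.62932) = -19.62201°
λ₂ = λ₁ + atan2(sin θ sin δ cos φ₁, cos δ − sin φ₁ sin φ₂) = -12.89222°

19.622°S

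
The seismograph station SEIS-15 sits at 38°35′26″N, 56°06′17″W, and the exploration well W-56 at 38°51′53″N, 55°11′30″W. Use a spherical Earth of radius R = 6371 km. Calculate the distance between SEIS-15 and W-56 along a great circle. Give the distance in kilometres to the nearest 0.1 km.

84.9 km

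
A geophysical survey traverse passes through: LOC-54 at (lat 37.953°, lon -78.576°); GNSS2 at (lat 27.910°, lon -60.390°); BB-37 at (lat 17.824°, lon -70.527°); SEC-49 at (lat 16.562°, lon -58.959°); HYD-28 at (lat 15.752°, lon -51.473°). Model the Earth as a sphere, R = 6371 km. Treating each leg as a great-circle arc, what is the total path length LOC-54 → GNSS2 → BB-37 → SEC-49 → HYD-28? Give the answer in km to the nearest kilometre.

LOC-54→GNSS2: c = 0.317974 rad, d = 2025.81 km
GNSS2→BB-37: c = 0.239682 rad, d = 1527.01 km
BB-37→SEC-49: c = 0.194098 rad, d = 1236.60 km
SEC-49→HYD-28: c = 0.126280 rad, d = 804.53 km
Total = 2025.81 + 1527.01 + 1236.60 + 804.53 = 5593.95 km

5594 km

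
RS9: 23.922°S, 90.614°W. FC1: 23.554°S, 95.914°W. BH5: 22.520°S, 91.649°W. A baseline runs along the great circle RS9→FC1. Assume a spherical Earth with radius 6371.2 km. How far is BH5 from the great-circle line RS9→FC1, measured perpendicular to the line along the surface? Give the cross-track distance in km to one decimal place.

149.2 km

δ₁₃ = central angle RS9→BH5 = 0.029569 rad  (haversine)
θ₁₃ = bearing RS9→BH5 = 325.640°,  θ₁₂ = bearing RS9→FC1 = 273.267°
dₓₜ = R·arcsin(sin δ₁₃ · sin(θ₁₃ − θ₁₂)) = 6371.2·arcsin(0.02956·sin(52.373°)) = 149.197 km
|dₓₜ| = 149.197 km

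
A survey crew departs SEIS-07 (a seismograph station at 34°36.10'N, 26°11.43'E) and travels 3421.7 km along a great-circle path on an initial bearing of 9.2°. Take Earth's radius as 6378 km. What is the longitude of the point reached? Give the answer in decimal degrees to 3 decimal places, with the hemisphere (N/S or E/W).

SEIS-07: φ = +34.60167°, λ = +26.19050°
δ = d/R = 3421.7/6378 = 0.536485 rad
φ₂ = arcsin(sin φ₁ cos δ + cos φ₁ sin δ cos θ)
   = arcsin(0.56787·0.85951 + 0.82312·0.51112·0.98714) = 64.60699°
λ₂ = λ₁ + atan2(sin θ sin δ cos φ₁, cos δ − sin φ₁ sin φ₂) = 37.17614°

37.176°E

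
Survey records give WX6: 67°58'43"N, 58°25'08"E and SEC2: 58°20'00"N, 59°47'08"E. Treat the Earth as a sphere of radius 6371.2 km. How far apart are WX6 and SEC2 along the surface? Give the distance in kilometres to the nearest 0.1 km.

WX6: φ = +67.97861°, λ = +58.41889°
SEC2: φ = +58.33333°, λ = +59.78556°
Δφ = -9.6453°,  Δλ = 1.3667°
a = sin²(Δφ/2) + cos φ₁ cos φ₂ sin²(Δλ/2) = 0.007096
c = 2·arcsin(√a) = 0.168676 rad = 9.6644°
d = R·c = 6371.2 × 0.168676 = 1074.7 km

1074.7 km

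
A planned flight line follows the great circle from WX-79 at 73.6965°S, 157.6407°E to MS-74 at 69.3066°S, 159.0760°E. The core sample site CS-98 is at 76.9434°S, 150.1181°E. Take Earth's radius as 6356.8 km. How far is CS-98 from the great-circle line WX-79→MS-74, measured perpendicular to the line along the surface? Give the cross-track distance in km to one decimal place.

144.0 km

δ₁₃ = central angle WX-79→CS-98 = 0.065603 rad  (haversine)
θ₁₃ = bearing WX-79→CS-98 = 206.818°,  θ₁₂ = bearing WX-79→MS-74 = 6.605°
dₓₜ = R·arcsin(sin δ₁₃ · sin(θ₁₃ − θ₁₂)) = 6356.8·arcsin(0.06556·sin(200.213°)) = -143.993 km
|dₓₜ| = 143.993 km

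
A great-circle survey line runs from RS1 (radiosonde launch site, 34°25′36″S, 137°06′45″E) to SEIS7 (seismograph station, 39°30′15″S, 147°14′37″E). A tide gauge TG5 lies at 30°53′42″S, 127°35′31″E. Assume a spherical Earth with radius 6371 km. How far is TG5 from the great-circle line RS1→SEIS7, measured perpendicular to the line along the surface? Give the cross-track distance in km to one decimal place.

RS1: φ = -34.42667°, λ = +137.11250°
SEIS7: φ = -39.50417°, λ = +147.24361°
TG5: φ = -30.89500°, λ = +127.59194°
δ₁₃ = central angle RS1→TG5 = 0.152781 rad  (haversine)
θ₁₃ = bearing RS1→TG5 = 291.153°,  θ₁₂ = bearing RS1→SEIS7 = 125.077°
dₓₜ = R·arcsin(sin δ₁₃ · sin(θ₁₃ − θ₁₂)) = 6371·arcsin(0.15219·sin(166.076°)) = 233.364 km
|dₓₜ| = 233.364 km

233.4 km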